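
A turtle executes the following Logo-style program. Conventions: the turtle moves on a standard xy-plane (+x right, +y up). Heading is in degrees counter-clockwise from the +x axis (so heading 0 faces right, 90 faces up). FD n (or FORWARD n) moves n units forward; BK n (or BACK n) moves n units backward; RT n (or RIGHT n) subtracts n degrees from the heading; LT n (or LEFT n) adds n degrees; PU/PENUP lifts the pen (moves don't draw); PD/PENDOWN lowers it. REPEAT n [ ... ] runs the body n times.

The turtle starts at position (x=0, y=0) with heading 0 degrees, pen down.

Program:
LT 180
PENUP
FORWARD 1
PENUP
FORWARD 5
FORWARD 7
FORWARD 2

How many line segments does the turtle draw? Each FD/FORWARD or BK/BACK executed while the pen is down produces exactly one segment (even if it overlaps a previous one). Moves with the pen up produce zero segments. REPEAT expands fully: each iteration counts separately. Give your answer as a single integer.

Answer: 0

Derivation:
Executing turtle program step by step:
Start: pos=(0,0), heading=0, pen down
LT 180: heading 0 -> 180
PU: pen up
FD 1: (0,0) -> (-1,0) [heading=180, move]
PU: pen up
FD 5: (-1,0) -> (-6,0) [heading=180, move]
FD 7: (-6,0) -> (-13,0) [heading=180, move]
FD 2: (-13,0) -> (-15,0) [heading=180, move]
Final: pos=(-15,0), heading=180, 0 segment(s) drawn
Segments drawn: 0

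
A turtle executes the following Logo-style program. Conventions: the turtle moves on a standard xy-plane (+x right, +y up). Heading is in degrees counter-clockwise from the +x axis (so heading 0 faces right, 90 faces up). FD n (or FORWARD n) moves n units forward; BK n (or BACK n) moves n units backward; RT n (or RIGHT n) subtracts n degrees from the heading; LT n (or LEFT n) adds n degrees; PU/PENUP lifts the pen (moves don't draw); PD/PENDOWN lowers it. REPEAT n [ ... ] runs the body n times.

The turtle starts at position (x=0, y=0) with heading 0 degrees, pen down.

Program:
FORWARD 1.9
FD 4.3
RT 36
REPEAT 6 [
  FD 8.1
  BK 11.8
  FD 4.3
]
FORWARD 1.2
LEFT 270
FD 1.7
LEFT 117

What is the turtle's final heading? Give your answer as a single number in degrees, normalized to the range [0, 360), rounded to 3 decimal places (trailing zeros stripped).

Answer: 351

Derivation:
Executing turtle program step by step:
Start: pos=(0,0), heading=0, pen down
FD 1.9: (0,0) -> (1.9,0) [heading=0, draw]
FD 4.3: (1.9,0) -> (6.2,0) [heading=0, draw]
RT 36: heading 0 -> 324
REPEAT 6 [
  -- iteration 1/6 --
  FD 8.1: (6.2,0) -> (12.753,-4.761) [heading=324, draw]
  BK 11.8: (12.753,-4.761) -> (3.207,2.175) [heading=324, draw]
  FD 4.3: (3.207,2.175) -> (6.685,-0.353) [heading=324, draw]
  -- iteration 2/6 --
  FD 8.1: (6.685,-0.353) -> (13.238,-5.114) [heading=324, draw]
  BK 11.8: (13.238,-5.114) -> (3.692,1.822) [heading=324, draw]
  FD 4.3: (3.692,1.822) -> (7.171,-0.705) [heading=324, draw]
  -- iteration 3/6 --
  FD 8.1: (7.171,-0.705) -> (13.724,-5.466) [heading=324, draw]
  BK 11.8: (13.724,-5.466) -> (4.177,1.469) [heading=324, draw]
  FD 4.3: (4.177,1.469) -> (7.656,-1.058) [heading=324, draw]
  -- iteration 4/6 --
  FD 8.1: (7.656,-1.058) -> (14.209,-5.819) [heading=324, draw]
  BK 11.8: (14.209,-5.819) -> (4.663,1.117) [heading=324, draw]
  FD 4.3: (4.663,1.117) -> (8.142,-1.411) [heading=324, draw]
  -- iteration 5/6 --
  FD 8.1: (8.142,-1.411) -> (14.695,-6.172) [heading=324, draw]
  BK 11.8: (14.695,-6.172) -> (5.148,0.764) [heading=324, draw]
  FD 4.3: (5.148,0.764) -> (8.627,-1.763) [heading=324, draw]
  -- iteration 6/6 --
  FD 8.1: (8.627,-1.763) -> (15.18,-6.524) [heading=324, draw]
  BK 11.8: (15.18,-6.524) -> (5.634,0.411) [heading=324, draw]
  FD 4.3: (5.634,0.411) -> (9.112,-2.116) [heading=324, draw]
]
FD 1.2: (9.112,-2.116) -> (10.083,-2.821) [heading=324, draw]
LT 270: heading 324 -> 234
FD 1.7: (10.083,-2.821) -> (9.084,-4.197) [heading=234, draw]
LT 117: heading 234 -> 351
Final: pos=(9.084,-4.197), heading=351, 22 segment(s) drawn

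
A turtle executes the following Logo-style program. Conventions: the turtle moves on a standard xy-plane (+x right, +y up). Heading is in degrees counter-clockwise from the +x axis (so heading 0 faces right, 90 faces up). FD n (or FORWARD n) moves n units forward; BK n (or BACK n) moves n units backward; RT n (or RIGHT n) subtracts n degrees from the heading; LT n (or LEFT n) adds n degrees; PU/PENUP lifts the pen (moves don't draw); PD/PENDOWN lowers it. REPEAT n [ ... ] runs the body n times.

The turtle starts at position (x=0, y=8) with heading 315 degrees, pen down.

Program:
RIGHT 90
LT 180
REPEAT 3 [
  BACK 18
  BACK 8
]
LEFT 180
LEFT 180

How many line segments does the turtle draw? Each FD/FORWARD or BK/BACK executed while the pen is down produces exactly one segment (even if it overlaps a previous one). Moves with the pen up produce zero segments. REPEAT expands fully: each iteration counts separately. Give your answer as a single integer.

Executing turtle program step by step:
Start: pos=(0,8), heading=315, pen down
RT 90: heading 315 -> 225
LT 180: heading 225 -> 45
REPEAT 3 [
  -- iteration 1/3 --
  BK 18: (0,8) -> (-12.728,-4.728) [heading=45, draw]
  BK 8: (-12.728,-4.728) -> (-18.385,-10.385) [heading=45, draw]
  -- iteration 2/3 --
  BK 18: (-18.385,-10.385) -> (-31.113,-23.113) [heading=45, draw]
  BK 8: (-31.113,-23.113) -> (-36.77,-28.77) [heading=45, draw]
  -- iteration 3/3 --
  BK 18: (-36.77,-28.77) -> (-49.497,-41.497) [heading=45, draw]
  BK 8: (-49.497,-41.497) -> (-55.154,-47.154) [heading=45, draw]
]
LT 180: heading 45 -> 225
LT 180: heading 225 -> 45
Final: pos=(-55.154,-47.154), heading=45, 6 segment(s) drawn
Segments drawn: 6

Answer: 6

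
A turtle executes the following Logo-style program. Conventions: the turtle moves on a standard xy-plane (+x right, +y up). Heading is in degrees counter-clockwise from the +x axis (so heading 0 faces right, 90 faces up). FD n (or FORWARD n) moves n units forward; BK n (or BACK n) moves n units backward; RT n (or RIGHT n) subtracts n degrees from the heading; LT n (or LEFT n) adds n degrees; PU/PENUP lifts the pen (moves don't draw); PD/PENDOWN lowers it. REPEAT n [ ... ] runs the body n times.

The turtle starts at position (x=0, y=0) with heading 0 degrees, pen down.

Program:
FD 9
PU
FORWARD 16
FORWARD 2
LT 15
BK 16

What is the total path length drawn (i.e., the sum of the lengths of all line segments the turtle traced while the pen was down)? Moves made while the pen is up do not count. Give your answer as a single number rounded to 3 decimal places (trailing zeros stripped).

Answer: 9

Derivation:
Executing turtle program step by step:
Start: pos=(0,0), heading=0, pen down
FD 9: (0,0) -> (9,0) [heading=0, draw]
PU: pen up
FD 16: (9,0) -> (25,0) [heading=0, move]
FD 2: (25,0) -> (27,0) [heading=0, move]
LT 15: heading 0 -> 15
BK 16: (27,0) -> (11.545,-4.141) [heading=15, move]
Final: pos=(11.545,-4.141), heading=15, 1 segment(s) drawn

Segment lengths:
  seg 1: (0,0) -> (9,0), length = 9
Total = 9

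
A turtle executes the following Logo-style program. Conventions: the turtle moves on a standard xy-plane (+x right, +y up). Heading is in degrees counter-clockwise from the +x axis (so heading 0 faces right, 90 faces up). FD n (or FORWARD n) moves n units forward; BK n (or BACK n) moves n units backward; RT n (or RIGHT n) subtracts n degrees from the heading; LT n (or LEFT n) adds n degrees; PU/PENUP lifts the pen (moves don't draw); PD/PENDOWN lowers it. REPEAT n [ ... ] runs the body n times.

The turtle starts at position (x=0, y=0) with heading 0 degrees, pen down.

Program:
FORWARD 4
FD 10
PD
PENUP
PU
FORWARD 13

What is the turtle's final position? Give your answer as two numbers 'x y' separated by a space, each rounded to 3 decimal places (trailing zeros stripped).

Executing turtle program step by step:
Start: pos=(0,0), heading=0, pen down
FD 4: (0,0) -> (4,0) [heading=0, draw]
FD 10: (4,0) -> (14,0) [heading=0, draw]
PD: pen down
PU: pen up
PU: pen up
FD 13: (14,0) -> (27,0) [heading=0, move]
Final: pos=(27,0), heading=0, 2 segment(s) drawn

Answer: 27 0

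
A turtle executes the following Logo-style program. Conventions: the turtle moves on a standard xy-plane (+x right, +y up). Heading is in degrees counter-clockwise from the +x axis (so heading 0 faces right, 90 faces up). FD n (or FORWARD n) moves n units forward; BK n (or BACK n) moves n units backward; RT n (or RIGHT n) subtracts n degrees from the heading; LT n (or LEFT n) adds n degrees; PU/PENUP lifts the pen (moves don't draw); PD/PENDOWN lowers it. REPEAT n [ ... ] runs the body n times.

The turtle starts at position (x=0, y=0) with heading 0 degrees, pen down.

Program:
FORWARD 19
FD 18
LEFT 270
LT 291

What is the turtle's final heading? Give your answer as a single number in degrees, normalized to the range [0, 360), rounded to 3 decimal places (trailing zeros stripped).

Answer: 201

Derivation:
Executing turtle program step by step:
Start: pos=(0,0), heading=0, pen down
FD 19: (0,0) -> (19,0) [heading=0, draw]
FD 18: (19,0) -> (37,0) [heading=0, draw]
LT 270: heading 0 -> 270
LT 291: heading 270 -> 201
Final: pos=(37,0), heading=201, 2 segment(s) drawn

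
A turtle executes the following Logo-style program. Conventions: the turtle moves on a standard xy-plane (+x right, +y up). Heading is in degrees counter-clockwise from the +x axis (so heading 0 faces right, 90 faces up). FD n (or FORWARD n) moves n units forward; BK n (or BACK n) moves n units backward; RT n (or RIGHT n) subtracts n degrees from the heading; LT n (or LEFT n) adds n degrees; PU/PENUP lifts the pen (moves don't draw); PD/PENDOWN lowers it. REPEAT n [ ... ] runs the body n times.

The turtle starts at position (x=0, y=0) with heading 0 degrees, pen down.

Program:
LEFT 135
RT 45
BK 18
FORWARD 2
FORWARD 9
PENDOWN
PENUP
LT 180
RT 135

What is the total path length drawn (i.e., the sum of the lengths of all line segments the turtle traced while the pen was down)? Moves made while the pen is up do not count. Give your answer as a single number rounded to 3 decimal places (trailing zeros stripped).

Executing turtle program step by step:
Start: pos=(0,0), heading=0, pen down
LT 135: heading 0 -> 135
RT 45: heading 135 -> 90
BK 18: (0,0) -> (0,-18) [heading=90, draw]
FD 2: (0,-18) -> (0,-16) [heading=90, draw]
FD 9: (0,-16) -> (0,-7) [heading=90, draw]
PD: pen down
PU: pen up
LT 180: heading 90 -> 270
RT 135: heading 270 -> 135
Final: pos=(0,-7), heading=135, 3 segment(s) drawn

Segment lengths:
  seg 1: (0,0) -> (0,-18), length = 18
  seg 2: (0,-18) -> (0,-16), length = 2
  seg 3: (0,-16) -> (0,-7), length = 9
Total = 29

Answer: 29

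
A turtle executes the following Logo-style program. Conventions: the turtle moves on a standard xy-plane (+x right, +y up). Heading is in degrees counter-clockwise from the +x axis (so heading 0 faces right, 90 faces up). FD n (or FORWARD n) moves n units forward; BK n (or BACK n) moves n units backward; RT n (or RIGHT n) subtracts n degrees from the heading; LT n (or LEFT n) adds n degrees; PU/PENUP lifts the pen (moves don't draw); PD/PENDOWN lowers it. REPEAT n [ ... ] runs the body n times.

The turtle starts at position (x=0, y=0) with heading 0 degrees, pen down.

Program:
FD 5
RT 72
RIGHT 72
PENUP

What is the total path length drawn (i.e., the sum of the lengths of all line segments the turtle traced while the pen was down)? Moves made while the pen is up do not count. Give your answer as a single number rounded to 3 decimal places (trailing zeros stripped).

Executing turtle program step by step:
Start: pos=(0,0), heading=0, pen down
FD 5: (0,0) -> (5,0) [heading=0, draw]
RT 72: heading 0 -> 288
RT 72: heading 288 -> 216
PU: pen up
Final: pos=(5,0), heading=216, 1 segment(s) drawn

Segment lengths:
  seg 1: (0,0) -> (5,0), length = 5
Total = 5

Answer: 5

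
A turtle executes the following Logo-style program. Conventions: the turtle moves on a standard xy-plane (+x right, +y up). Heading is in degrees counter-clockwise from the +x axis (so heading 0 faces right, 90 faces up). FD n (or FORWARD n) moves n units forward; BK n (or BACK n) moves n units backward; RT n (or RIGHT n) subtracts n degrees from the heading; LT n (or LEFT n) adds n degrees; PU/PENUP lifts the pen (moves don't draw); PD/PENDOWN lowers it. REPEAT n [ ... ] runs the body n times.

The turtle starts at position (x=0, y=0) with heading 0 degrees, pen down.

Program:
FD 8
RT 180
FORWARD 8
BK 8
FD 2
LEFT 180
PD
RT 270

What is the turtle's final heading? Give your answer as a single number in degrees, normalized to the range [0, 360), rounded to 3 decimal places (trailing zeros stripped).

Executing turtle program step by step:
Start: pos=(0,0), heading=0, pen down
FD 8: (0,0) -> (8,0) [heading=0, draw]
RT 180: heading 0 -> 180
FD 8: (8,0) -> (0,0) [heading=180, draw]
BK 8: (0,0) -> (8,0) [heading=180, draw]
FD 2: (8,0) -> (6,0) [heading=180, draw]
LT 180: heading 180 -> 0
PD: pen down
RT 270: heading 0 -> 90
Final: pos=(6,0), heading=90, 4 segment(s) drawn

Answer: 90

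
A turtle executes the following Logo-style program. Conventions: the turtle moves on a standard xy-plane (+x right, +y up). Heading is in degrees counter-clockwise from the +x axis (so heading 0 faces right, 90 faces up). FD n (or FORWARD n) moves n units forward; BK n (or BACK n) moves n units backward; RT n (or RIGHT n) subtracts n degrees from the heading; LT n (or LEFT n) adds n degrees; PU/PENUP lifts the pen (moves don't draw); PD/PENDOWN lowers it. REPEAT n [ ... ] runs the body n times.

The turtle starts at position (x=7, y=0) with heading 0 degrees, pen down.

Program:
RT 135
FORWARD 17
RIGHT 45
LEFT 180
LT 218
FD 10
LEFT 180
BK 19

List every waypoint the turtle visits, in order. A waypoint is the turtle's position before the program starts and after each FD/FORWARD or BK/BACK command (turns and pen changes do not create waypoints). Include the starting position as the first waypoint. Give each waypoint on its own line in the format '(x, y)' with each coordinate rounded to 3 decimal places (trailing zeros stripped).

Answer: (7, 0)
(-5.021, -12.021)
(-12.901, -18.177)
(-27.873, -29.875)

Derivation:
Executing turtle program step by step:
Start: pos=(7,0), heading=0, pen down
RT 135: heading 0 -> 225
FD 17: (7,0) -> (-5.021,-12.021) [heading=225, draw]
RT 45: heading 225 -> 180
LT 180: heading 180 -> 0
LT 218: heading 0 -> 218
FD 10: (-5.021,-12.021) -> (-12.901,-18.177) [heading=218, draw]
LT 180: heading 218 -> 38
BK 19: (-12.901,-18.177) -> (-27.873,-29.875) [heading=38, draw]
Final: pos=(-27.873,-29.875), heading=38, 3 segment(s) drawn
Waypoints (4 total):
(7, 0)
(-5.021, -12.021)
(-12.901, -18.177)
(-27.873, -29.875)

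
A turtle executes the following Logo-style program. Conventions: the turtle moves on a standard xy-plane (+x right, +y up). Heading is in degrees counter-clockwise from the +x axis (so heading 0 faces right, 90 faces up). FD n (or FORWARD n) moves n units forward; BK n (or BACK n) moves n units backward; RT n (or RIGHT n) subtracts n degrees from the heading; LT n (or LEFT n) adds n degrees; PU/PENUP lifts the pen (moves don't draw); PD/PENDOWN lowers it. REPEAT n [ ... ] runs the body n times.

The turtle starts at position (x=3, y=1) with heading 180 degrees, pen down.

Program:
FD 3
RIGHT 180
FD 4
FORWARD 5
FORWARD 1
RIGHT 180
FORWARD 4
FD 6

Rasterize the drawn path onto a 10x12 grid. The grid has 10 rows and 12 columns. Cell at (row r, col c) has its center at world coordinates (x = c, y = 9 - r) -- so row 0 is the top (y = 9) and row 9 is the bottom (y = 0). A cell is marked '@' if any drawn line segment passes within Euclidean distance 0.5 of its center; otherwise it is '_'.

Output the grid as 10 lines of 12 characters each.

Segment 0: (3,1) -> (0,1)
Segment 1: (0,1) -> (4,1)
Segment 2: (4,1) -> (9,1)
Segment 3: (9,1) -> (10,1)
Segment 4: (10,1) -> (6,1)
Segment 5: (6,1) -> (0,1)

Answer: ____________
____________
____________
____________
____________
____________
____________
____________
@@@@@@@@@@@_
____________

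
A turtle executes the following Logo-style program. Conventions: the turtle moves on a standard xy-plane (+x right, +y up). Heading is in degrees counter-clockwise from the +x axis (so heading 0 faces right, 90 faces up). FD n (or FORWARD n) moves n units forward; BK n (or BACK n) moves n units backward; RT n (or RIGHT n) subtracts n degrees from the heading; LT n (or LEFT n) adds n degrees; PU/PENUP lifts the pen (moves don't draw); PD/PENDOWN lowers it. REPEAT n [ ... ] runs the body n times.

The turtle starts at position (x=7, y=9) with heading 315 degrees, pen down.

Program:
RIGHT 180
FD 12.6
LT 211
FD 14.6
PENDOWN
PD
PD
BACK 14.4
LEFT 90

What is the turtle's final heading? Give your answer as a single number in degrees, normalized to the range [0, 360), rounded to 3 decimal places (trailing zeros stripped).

Executing turtle program step by step:
Start: pos=(7,9), heading=315, pen down
RT 180: heading 315 -> 135
FD 12.6: (7,9) -> (-1.91,17.91) [heading=135, draw]
LT 211: heading 135 -> 346
FD 14.6: (-1.91,17.91) -> (12.257,14.377) [heading=346, draw]
PD: pen down
PD: pen down
PD: pen down
BK 14.4: (12.257,14.377) -> (-1.715,17.861) [heading=346, draw]
LT 90: heading 346 -> 76
Final: pos=(-1.715,17.861), heading=76, 3 segment(s) drawn

Answer: 76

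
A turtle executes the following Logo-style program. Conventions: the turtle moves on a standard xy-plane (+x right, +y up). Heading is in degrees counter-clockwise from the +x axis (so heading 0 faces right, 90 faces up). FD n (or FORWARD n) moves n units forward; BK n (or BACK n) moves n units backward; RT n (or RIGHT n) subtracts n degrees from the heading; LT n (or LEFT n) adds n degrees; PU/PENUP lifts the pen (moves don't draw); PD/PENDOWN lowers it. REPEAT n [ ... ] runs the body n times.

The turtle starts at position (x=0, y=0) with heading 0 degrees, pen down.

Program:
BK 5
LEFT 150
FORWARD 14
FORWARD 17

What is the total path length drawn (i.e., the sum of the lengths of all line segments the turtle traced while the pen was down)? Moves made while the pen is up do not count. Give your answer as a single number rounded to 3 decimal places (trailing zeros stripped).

Executing turtle program step by step:
Start: pos=(0,0), heading=0, pen down
BK 5: (0,0) -> (-5,0) [heading=0, draw]
LT 150: heading 0 -> 150
FD 14: (-5,0) -> (-17.124,7) [heading=150, draw]
FD 17: (-17.124,7) -> (-31.847,15.5) [heading=150, draw]
Final: pos=(-31.847,15.5), heading=150, 3 segment(s) drawn

Segment lengths:
  seg 1: (0,0) -> (-5,0), length = 5
  seg 2: (-5,0) -> (-17.124,7), length = 14
  seg 3: (-17.124,7) -> (-31.847,15.5), length = 17
Total = 36

Answer: 36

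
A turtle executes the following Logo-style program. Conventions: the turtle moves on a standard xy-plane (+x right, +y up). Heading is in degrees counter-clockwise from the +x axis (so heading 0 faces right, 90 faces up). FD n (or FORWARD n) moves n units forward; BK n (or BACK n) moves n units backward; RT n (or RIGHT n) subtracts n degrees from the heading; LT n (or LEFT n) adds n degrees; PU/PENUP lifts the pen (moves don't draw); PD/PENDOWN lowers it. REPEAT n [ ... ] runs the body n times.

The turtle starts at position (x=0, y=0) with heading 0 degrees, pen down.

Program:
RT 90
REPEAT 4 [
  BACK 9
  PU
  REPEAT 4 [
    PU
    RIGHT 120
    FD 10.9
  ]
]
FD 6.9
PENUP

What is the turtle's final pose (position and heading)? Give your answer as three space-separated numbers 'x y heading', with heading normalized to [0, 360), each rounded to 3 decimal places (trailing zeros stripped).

Answer: -15.415 17.9 150

Derivation:
Executing turtle program step by step:
Start: pos=(0,0), heading=0, pen down
RT 90: heading 0 -> 270
REPEAT 4 [
  -- iteration 1/4 --
  BK 9: (0,0) -> (0,9) [heading=270, draw]
  PU: pen up
  REPEAT 4 [
    -- iteration 1/4 --
    PU: pen up
    RT 120: heading 270 -> 150
    FD 10.9: (0,9) -> (-9.44,14.45) [heading=150, move]
    -- iteration 2/4 --
    PU: pen up
    RT 120: heading 150 -> 30
    FD 10.9: (-9.44,14.45) -> (0,19.9) [heading=30, move]
    -- iteration 3/4 --
    PU: pen up
    RT 120: heading 30 -> 270
    FD 10.9: (0,19.9) -> (0,9) [heading=270, move]
    -- iteration 4/4 --
    PU: pen up
    RT 120: heading 270 -> 150
    FD 10.9: (0,9) -> (-9.44,14.45) [heading=150, move]
  ]
  -- iteration 2/4 --
  BK 9: (-9.44,14.45) -> (-1.645,9.95) [heading=150, move]
  PU: pen up
  REPEAT 4 [
    -- iteration 1/4 --
    PU: pen up
    RT 120: heading 150 -> 30
    FD 10.9: (-1.645,9.95) -> (7.794,15.4) [heading=30, move]
    -- iteration 2/4 --
    PU: pen up
    RT 120: heading 30 -> 270
    FD 10.9: (7.794,15.4) -> (7.794,4.5) [heading=270, move]
    -- iteration 3/4 --
    PU: pen up
    RT 120: heading 270 -> 150
    FD 10.9: (7.794,4.5) -> (-1.645,9.95) [heading=150, move]
    -- iteration 4/4 --
    PU: pen up
    RT 120: heading 150 -> 30
    FD 10.9: (-1.645,9.95) -> (7.794,15.4) [heading=30, move]
  ]
  -- iteration 3/4 --
  BK 9: (7.794,15.4) -> (0,10.9) [heading=30, move]
  PU: pen up
  REPEAT 4 [
    -- iteration 1/4 --
    PU: pen up
    RT 120: heading 30 -> 270
    FD 10.9: (0,10.9) -> (0,0) [heading=270, move]
    -- iteration 2/4 --
    PU: pen up
    RT 120: heading 270 -> 150
    FD 10.9: (0,0) -> (-9.44,5.45) [heading=150, move]
    -- iteration 3/4 --
    PU: pen up
    RT 120: heading 150 -> 30
    FD 10.9: (-9.44,5.45) -> (0,10.9) [heading=30, move]
    -- iteration 4/4 --
    PU: pen up
    RT 120: heading 30 -> 270
    FD 10.9: (0,10.9) -> (0,0) [heading=270, move]
  ]
  -- iteration 4/4 --
  BK 9: (0,0) -> (0,9) [heading=270, move]
  PU: pen up
  REPEAT 4 [
    -- iteration 1/4 --
    PU: pen up
    RT 120: heading 270 -> 150
    FD 10.9: (0,9) -> (-9.44,14.45) [heading=150, move]
    -- iteration 2/4 --
    PU: pen up
    RT 120: heading 150 -> 30
    FD 10.9: (-9.44,14.45) -> (0,19.9) [heading=30, move]
    -- iteration 3/4 --
    PU: pen up
    RT 120: heading 30 -> 270
    FD 10.9: (0,19.9) -> (0,9) [heading=270, move]
    -- iteration 4/4 --
    PU: pen up
    RT 120: heading 270 -> 150
    FD 10.9: (0,9) -> (-9.44,14.45) [heading=150, move]
  ]
]
FD 6.9: (-9.44,14.45) -> (-15.415,17.9) [heading=150, move]
PU: pen up
Final: pos=(-15.415,17.9), heading=150, 1 segment(s) drawn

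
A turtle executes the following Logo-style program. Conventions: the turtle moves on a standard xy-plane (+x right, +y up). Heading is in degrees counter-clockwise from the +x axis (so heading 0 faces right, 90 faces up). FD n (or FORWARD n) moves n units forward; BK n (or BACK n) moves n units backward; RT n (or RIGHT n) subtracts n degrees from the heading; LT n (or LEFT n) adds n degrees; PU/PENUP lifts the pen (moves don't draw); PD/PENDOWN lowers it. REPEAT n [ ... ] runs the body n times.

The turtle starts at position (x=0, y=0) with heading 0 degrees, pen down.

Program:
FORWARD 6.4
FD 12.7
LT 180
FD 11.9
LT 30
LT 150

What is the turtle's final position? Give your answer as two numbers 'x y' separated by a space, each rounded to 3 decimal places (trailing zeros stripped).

Executing turtle program step by step:
Start: pos=(0,0), heading=0, pen down
FD 6.4: (0,0) -> (6.4,0) [heading=0, draw]
FD 12.7: (6.4,0) -> (19.1,0) [heading=0, draw]
LT 180: heading 0 -> 180
FD 11.9: (19.1,0) -> (7.2,0) [heading=180, draw]
LT 30: heading 180 -> 210
LT 150: heading 210 -> 0
Final: pos=(7.2,0), heading=0, 3 segment(s) drawn

Answer: 7.2 0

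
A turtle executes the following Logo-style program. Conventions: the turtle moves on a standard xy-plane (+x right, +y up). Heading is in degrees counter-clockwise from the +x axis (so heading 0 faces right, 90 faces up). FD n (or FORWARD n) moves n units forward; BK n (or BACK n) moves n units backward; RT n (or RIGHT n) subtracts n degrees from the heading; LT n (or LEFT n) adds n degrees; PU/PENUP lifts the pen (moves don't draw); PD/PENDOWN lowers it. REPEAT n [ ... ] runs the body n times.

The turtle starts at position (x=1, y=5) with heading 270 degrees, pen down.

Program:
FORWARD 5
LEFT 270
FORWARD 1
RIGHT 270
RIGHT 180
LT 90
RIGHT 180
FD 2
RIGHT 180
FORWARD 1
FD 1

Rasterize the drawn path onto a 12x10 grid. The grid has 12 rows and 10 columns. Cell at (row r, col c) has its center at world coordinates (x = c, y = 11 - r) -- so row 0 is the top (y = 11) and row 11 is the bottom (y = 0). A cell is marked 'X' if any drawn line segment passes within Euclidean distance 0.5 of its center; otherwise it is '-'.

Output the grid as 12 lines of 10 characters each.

Answer: ----------
----------
----------
----------
----------
----------
-X--------
-X--------
-X--------
-X--------
-X--------
XXX-------

Derivation:
Segment 0: (1,5) -> (1,0)
Segment 1: (1,0) -> (-0,0)
Segment 2: (-0,0) -> (2,0)
Segment 3: (2,0) -> (1,0)
Segment 4: (1,0) -> (-0,0)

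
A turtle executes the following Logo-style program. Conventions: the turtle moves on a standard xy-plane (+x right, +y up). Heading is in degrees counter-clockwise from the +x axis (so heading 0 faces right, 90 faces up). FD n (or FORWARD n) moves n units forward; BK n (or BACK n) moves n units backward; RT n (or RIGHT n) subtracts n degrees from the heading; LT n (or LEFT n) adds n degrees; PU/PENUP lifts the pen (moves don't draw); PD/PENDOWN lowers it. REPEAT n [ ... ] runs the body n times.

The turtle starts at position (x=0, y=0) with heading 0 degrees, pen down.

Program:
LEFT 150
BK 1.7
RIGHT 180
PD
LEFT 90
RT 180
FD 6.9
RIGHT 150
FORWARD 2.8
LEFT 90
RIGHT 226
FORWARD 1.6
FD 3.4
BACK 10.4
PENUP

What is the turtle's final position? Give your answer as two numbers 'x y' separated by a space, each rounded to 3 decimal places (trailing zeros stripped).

Answer: -5.729 -0.141

Derivation:
Executing turtle program step by step:
Start: pos=(0,0), heading=0, pen down
LT 150: heading 0 -> 150
BK 1.7: (0,0) -> (1.472,-0.85) [heading=150, draw]
RT 180: heading 150 -> 330
PD: pen down
LT 90: heading 330 -> 60
RT 180: heading 60 -> 240
FD 6.9: (1.472,-0.85) -> (-1.978,-6.826) [heading=240, draw]
RT 150: heading 240 -> 90
FD 2.8: (-1.978,-6.826) -> (-1.978,-4.026) [heading=90, draw]
LT 90: heading 90 -> 180
RT 226: heading 180 -> 314
FD 1.6: (-1.978,-4.026) -> (-0.866,-5.177) [heading=314, draw]
FD 3.4: (-0.866,-5.177) -> (1.496,-7.622) [heading=314, draw]
BK 10.4: (1.496,-7.622) -> (-5.729,-0.141) [heading=314, draw]
PU: pen up
Final: pos=(-5.729,-0.141), heading=314, 6 segment(s) drawn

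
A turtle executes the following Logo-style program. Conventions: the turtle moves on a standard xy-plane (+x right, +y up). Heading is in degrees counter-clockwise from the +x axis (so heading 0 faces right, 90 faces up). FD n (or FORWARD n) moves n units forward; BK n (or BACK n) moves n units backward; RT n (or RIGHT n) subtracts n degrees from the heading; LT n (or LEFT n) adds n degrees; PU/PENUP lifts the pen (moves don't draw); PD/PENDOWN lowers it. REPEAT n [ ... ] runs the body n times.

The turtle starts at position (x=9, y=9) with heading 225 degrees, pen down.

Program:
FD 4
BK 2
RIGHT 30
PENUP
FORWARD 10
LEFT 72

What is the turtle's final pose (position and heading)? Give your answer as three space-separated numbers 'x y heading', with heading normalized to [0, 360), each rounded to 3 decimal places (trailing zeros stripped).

Answer: -2.073 4.998 267

Derivation:
Executing turtle program step by step:
Start: pos=(9,9), heading=225, pen down
FD 4: (9,9) -> (6.172,6.172) [heading=225, draw]
BK 2: (6.172,6.172) -> (7.586,7.586) [heading=225, draw]
RT 30: heading 225 -> 195
PU: pen up
FD 10: (7.586,7.586) -> (-2.073,4.998) [heading=195, move]
LT 72: heading 195 -> 267
Final: pos=(-2.073,4.998), heading=267, 2 segment(s) drawn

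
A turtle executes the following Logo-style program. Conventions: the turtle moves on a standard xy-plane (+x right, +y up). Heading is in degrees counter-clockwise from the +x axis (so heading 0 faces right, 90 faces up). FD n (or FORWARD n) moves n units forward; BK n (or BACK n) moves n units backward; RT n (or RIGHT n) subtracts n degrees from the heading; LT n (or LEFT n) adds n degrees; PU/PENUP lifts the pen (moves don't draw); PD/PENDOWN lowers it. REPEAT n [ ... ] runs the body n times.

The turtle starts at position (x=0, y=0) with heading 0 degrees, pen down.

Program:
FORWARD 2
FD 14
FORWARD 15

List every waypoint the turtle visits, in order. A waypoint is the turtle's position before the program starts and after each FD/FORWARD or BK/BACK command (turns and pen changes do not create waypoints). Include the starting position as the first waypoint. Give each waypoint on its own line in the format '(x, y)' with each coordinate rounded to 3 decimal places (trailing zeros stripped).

Answer: (0, 0)
(2, 0)
(16, 0)
(31, 0)

Derivation:
Executing turtle program step by step:
Start: pos=(0,0), heading=0, pen down
FD 2: (0,0) -> (2,0) [heading=0, draw]
FD 14: (2,0) -> (16,0) [heading=0, draw]
FD 15: (16,0) -> (31,0) [heading=0, draw]
Final: pos=(31,0), heading=0, 3 segment(s) drawn
Waypoints (4 total):
(0, 0)
(2, 0)
(16, 0)
(31, 0)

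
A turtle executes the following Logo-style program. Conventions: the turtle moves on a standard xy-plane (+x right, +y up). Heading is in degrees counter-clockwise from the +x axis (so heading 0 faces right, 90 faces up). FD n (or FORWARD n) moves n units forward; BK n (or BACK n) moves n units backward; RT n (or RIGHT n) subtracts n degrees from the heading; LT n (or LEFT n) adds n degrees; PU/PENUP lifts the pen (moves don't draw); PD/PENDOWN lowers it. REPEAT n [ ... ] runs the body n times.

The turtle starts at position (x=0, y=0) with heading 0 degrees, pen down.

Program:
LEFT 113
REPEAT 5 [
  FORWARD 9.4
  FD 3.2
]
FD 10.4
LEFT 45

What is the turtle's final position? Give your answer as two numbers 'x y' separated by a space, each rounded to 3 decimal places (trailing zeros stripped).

Executing turtle program step by step:
Start: pos=(0,0), heading=0, pen down
LT 113: heading 0 -> 113
REPEAT 5 [
  -- iteration 1/5 --
  FD 9.4: (0,0) -> (-3.673,8.653) [heading=113, draw]
  FD 3.2: (-3.673,8.653) -> (-4.923,11.598) [heading=113, draw]
  -- iteration 2/5 --
  FD 9.4: (-4.923,11.598) -> (-8.596,20.251) [heading=113, draw]
  FD 3.2: (-8.596,20.251) -> (-9.846,23.197) [heading=113, draw]
  -- iteration 3/5 --
  FD 9.4: (-9.846,23.197) -> (-13.519,31.849) [heading=113, draw]
  FD 3.2: (-13.519,31.849) -> (-14.77,34.795) [heading=113, draw]
  -- iteration 4/5 --
  FD 9.4: (-14.77,34.795) -> (-18.443,43.448) [heading=113, draw]
  FD 3.2: (-18.443,43.448) -> (-19.693,46.393) [heading=113, draw]
  -- iteration 5/5 --
  FD 9.4: (-19.693,46.393) -> (-23.366,55.046) [heading=113, draw]
  FD 3.2: (-23.366,55.046) -> (-24.616,57.992) [heading=113, draw]
]
FD 10.4: (-24.616,57.992) -> (-28.68,67.565) [heading=113, draw]
LT 45: heading 113 -> 158
Final: pos=(-28.68,67.565), heading=158, 11 segment(s) drawn

Answer: -28.68 67.565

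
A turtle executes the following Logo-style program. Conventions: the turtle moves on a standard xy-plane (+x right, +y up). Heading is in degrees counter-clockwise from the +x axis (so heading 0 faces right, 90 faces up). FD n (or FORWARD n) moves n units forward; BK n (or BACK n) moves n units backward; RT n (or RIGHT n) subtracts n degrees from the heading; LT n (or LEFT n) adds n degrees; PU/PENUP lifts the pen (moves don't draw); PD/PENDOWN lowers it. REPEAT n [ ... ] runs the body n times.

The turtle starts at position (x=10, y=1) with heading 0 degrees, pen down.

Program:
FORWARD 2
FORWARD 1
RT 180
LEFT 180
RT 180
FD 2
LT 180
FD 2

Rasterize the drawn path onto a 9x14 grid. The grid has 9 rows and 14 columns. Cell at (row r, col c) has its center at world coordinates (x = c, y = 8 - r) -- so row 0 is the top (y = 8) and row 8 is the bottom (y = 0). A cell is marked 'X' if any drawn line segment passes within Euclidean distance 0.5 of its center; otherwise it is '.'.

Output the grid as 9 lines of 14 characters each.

Answer: ..............
..............
..............
..............
..............
..............
..............
..........XXXX
..............

Derivation:
Segment 0: (10,1) -> (12,1)
Segment 1: (12,1) -> (13,1)
Segment 2: (13,1) -> (11,1)
Segment 3: (11,1) -> (13,1)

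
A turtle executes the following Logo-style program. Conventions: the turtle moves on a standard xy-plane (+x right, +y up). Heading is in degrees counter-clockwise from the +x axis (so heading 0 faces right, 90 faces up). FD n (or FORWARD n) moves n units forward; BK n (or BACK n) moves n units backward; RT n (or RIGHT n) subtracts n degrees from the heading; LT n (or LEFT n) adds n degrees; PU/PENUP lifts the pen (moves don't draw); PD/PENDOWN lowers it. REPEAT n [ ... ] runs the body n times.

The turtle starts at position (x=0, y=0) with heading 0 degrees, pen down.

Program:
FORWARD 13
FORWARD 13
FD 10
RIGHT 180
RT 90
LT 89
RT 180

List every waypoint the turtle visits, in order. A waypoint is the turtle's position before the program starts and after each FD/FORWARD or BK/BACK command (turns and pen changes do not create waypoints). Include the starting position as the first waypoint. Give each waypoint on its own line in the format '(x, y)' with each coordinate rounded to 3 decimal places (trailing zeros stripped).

Executing turtle program step by step:
Start: pos=(0,0), heading=0, pen down
FD 13: (0,0) -> (13,0) [heading=0, draw]
FD 13: (13,0) -> (26,0) [heading=0, draw]
FD 10: (26,0) -> (36,0) [heading=0, draw]
RT 180: heading 0 -> 180
RT 90: heading 180 -> 90
LT 89: heading 90 -> 179
RT 180: heading 179 -> 359
Final: pos=(36,0), heading=359, 3 segment(s) drawn
Waypoints (4 total):
(0, 0)
(13, 0)
(26, 0)
(36, 0)

Answer: (0, 0)
(13, 0)
(26, 0)
(36, 0)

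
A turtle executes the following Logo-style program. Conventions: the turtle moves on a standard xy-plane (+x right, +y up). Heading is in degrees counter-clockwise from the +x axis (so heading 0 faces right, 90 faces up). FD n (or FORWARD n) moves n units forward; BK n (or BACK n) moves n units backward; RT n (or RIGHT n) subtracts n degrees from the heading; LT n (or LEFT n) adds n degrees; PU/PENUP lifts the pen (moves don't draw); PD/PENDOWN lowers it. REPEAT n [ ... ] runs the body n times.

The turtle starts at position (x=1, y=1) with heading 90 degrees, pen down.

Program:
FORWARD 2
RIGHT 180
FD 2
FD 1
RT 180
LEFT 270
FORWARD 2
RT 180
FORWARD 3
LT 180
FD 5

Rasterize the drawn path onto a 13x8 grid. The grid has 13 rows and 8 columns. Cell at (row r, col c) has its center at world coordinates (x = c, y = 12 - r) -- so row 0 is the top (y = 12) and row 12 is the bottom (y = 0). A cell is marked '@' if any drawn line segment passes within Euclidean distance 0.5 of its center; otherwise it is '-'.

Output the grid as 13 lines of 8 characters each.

Segment 0: (1,1) -> (1,3)
Segment 1: (1,3) -> (1,1)
Segment 2: (1,1) -> (1,0)
Segment 3: (1,0) -> (3,0)
Segment 4: (3,0) -> (0,-0)
Segment 5: (0,-0) -> (5,-0)

Answer: --------
--------
--------
--------
--------
--------
--------
--------
--------
-@------
-@------
-@------
@@@@@@--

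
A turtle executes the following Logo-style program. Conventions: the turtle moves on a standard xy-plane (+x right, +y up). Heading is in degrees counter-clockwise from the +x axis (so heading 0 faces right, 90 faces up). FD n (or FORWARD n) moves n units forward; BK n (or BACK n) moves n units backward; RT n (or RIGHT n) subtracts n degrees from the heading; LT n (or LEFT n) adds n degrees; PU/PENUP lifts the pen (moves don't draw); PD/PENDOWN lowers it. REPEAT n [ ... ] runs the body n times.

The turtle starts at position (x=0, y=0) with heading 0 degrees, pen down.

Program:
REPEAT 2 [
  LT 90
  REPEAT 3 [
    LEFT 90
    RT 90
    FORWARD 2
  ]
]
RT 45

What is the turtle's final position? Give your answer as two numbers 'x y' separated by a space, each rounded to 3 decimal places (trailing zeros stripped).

Executing turtle program step by step:
Start: pos=(0,0), heading=0, pen down
REPEAT 2 [
  -- iteration 1/2 --
  LT 90: heading 0 -> 90
  REPEAT 3 [
    -- iteration 1/3 --
    LT 90: heading 90 -> 180
    RT 90: heading 180 -> 90
    FD 2: (0,0) -> (0,2) [heading=90, draw]
    -- iteration 2/3 --
    LT 90: heading 90 -> 180
    RT 90: heading 180 -> 90
    FD 2: (0,2) -> (0,4) [heading=90, draw]
    -- iteration 3/3 --
    LT 90: heading 90 -> 180
    RT 90: heading 180 -> 90
    FD 2: (0,4) -> (0,6) [heading=90, draw]
  ]
  -- iteration 2/2 --
  LT 90: heading 90 -> 180
  REPEAT 3 [
    -- iteration 1/3 --
    LT 90: heading 180 -> 270
    RT 90: heading 270 -> 180
    FD 2: (0,6) -> (-2,6) [heading=180, draw]
    -- iteration 2/3 --
    LT 90: heading 180 -> 270
    RT 90: heading 270 -> 180
    FD 2: (-2,6) -> (-4,6) [heading=180, draw]
    -- iteration 3/3 --
    LT 90: heading 180 -> 270
    RT 90: heading 270 -> 180
    FD 2: (-4,6) -> (-6,6) [heading=180, draw]
  ]
]
RT 45: heading 180 -> 135
Final: pos=(-6,6), heading=135, 6 segment(s) drawn

Answer: -6 6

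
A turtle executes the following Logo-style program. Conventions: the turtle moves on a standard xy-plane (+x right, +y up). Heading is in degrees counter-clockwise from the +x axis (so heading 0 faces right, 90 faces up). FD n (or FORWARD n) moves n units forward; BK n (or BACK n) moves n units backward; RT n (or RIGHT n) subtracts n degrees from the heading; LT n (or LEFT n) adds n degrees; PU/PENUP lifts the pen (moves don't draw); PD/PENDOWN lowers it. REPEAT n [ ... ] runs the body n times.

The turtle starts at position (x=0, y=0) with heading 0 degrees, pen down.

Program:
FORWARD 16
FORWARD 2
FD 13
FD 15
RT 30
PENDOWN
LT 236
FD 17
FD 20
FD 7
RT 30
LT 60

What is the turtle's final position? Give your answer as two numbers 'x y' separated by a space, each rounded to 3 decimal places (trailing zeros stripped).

Answer: 6.453 -19.288

Derivation:
Executing turtle program step by step:
Start: pos=(0,0), heading=0, pen down
FD 16: (0,0) -> (16,0) [heading=0, draw]
FD 2: (16,0) -> (18,0) [heading=0, draw]
FD 13: (18,0) -> (31,0) [heading=0, draw]
FD 15: (31,0) -> (46,0) [heading=0, draw]
RT 30: heading 0 -> 330
PD: pen down
LT 236: heading 330 -> 206
FD 17: (46,0) -> (30.721,-7.452) [heading=206, draw]
FD 20: (30.721,-7.452) -> (12.745,-16.22) [heading=206, draw]
FD 7: (12.745,-16.22) -> (6.453,-19.288) [heading=206, draw]
RT 30: heading 206 -> 176
LT 60: heading 176 -> 236
Final: pos=(6.453,-19.288), heading=236, 7 segment(s) drawn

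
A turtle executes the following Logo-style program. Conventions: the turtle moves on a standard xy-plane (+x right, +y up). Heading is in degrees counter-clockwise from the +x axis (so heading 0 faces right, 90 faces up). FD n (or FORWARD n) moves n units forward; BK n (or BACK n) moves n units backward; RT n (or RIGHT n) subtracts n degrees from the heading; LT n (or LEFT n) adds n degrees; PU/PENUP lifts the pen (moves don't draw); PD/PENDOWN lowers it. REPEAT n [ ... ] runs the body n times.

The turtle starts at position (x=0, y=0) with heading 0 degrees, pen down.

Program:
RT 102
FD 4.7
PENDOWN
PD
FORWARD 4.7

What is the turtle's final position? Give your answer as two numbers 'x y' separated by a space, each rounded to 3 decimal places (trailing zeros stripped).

Executing turtle program step by step:
Start: pos=(0,0), heading=0, pen down
RT 102: heading 0 -> 258
FD 4.7: (0,0) -> (-0.977,-4.597) [heading=258, draw]
PD: pen down
PD: pen down
FD 4.7: (-0.977,-4.597) -> (-1.954,-9.195) [heading=258, draw]
Final: pos=(-1.954,-9.195), heading=258, 2 segment(s) drawn

Answer: -1.954 -9.195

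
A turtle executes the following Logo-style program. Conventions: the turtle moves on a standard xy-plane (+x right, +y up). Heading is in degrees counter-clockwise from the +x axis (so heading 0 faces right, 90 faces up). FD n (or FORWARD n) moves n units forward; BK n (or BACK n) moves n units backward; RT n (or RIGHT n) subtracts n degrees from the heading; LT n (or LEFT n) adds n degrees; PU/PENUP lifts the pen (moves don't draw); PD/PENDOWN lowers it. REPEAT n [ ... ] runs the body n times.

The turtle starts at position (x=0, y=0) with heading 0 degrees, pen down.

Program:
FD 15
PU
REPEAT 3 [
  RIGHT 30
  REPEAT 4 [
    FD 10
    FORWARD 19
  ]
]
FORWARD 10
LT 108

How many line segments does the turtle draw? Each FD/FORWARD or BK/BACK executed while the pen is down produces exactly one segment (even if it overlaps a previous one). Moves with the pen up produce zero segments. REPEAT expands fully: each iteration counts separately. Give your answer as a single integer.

Executing turtle program step by step:
Start: pos=(0,0), heading=0, pen down
FD 15: (0,0) -> (15,0) [heading=0, draw]
PU: pen up
REPEAT 3 [
  -- iteration 1/3 --
  RT 30: heading 0 -> 330
  REPEAT 4 [
    -- iteration 1/4 --
    FD 10: (15,0) -> (23.66,-5) [heading=330, move]
    FD 19: (23.66,-5) -> (40.115,-14.5) [heading=330, move]
    -- iteration 2/4 --
    FD 10: (40.115,-14.5) -> (48.775,-19.5) [heading=330, move]
    FD 19: (48.775,-19.5) -> (65.229,-29) [heading=330, move]
    -- iteration 3/4 --
    FD 10: (65.229,-29) -> (73.89,-34) [heading=330, move]
    FD 19: (73.89,-34) -> (90.344,-43.5) [heading=330, move]
    -- iteration 4/4 --
    FD 10: (90.344,-43.5) -> (99.004,-48.5) [heading=330, move]
    FD 19: (99.004,-48.5) -> (115.459,-58) [heading=330, move]
  ]
  -- iteration 2/3 --
  RT 30: heading 330 -> 300
  REPEAT 4 [
    -- iteration 1/4 --
    FD 10: (115.459,-58) -> (120.459,-66.66) [heading=300, move]
    FD 19: (120.459,-66.66) -> (129.959,-83.115) [heading=300, move]
    -- iteration 2/4 --
    FD 10: (129.959,-83.115) -> (134.959,-91.775) [heading=300, move]
    FD 19: (134.959,-91.775) -> (144.459,-108.229) [heading=300, move]
    -- iteration 3/4 --
    FD 10: (144.459,-108.229) -> (149.459,-116.89) [heading=300, move]
    FD 19: (149.459,-116.89) -> (158.959,-133.344) [heading=300, move]
    -- iteration 4/4 --
    FD 10: (158.959,-133.344) -> (163.959,-142.004) [heading=300, move]
    FD 19: (163.959,-142.004) -> (173.459,-158.459) [heading=300, move]
  ]
  -- iteration 3/3 --
  RT 30: heading 300 -> 270
  REPEAT 4 [
    -- iteration 1/4 --
    FD 10: (173.459,-158.459) -> (173.459,-168.459) [heading=270, move]
    FD 19: (173.459,-168.459) -> (173.459,-187.459) [heading=270, move]
    -- iteration 2/4 --
    FD 10: (173.459,-187.459) -> (173.459,-197.459) [heading=270, move]
    FD 19: (173.459,-197.459) -> (173.459,-216.459) [heading=270, move]
    -- iteration 3/4 --
    FD 10: (173.459,-216.459) -> (173.459,-226.459) [heading=270, move]
    FD 19: (173.459,-226.459) -> (173.459,-245.459) [heading=270, move]
    -- iteration 4/4 --
    FD 10: (173.459,-245.459) -> (173.459,-255.459) [heading=270, move]
    FD 19: (173.459,-255.459) -> (173.459,-274.459) [heading=270, move]
  ]
]
FD 10: (173.459,-274.459) -> (173.459,-284.459) [heading=270, move]
LT 108: heading 270 -> 18
Final: pos=(173.459,-284.459), heading=18, 1 segment(s) drawn
Segments drawn: 1

Answer: 1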